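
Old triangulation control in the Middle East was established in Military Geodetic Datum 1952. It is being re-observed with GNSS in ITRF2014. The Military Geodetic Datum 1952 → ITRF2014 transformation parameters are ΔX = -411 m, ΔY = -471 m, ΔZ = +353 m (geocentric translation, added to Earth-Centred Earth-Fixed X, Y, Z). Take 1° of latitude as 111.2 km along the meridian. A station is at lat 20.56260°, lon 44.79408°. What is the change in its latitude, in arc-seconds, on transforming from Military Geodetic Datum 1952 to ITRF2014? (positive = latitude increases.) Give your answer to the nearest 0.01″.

Δφ = 17.79″

sin φ = 0.351231, cos φ = 0.936289, sin λ = 0.704561, cos λ = 0.709644.
North component: ΔN = −sin φ cos λ·ΔX − sin φ sin λ·ΔY + cos φ·ΔZ = −(0.351231)(0.709644)(-411) − (0.351231)(0.704561)(-471) + (0.936289)(353) = 549.51 m.
1° of latitude spans 111200 m, so Δφ = 549.51 / 111200 × 3600 = 17.790″.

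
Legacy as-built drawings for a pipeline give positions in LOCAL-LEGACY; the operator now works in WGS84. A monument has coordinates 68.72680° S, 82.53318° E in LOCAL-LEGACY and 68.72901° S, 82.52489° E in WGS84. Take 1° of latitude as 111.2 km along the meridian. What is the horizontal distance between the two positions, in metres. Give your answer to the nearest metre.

Δφ = -68.72901° − -68.72680° = -0.00221°; Δλ = 82.52489° − 82.53318° = -0.00829°.
ΔN = Δφ × 111200 = -245.8 m; ΔE = Δλ × 111200 × cos(-68.72680°) = -0.00829 × 111200 × 0.362815 = -334.5 m.
Distance = √(ΔE² + ΔN²) = √((-334.5)² + (-245.8)²) = 415.0 m.

415 m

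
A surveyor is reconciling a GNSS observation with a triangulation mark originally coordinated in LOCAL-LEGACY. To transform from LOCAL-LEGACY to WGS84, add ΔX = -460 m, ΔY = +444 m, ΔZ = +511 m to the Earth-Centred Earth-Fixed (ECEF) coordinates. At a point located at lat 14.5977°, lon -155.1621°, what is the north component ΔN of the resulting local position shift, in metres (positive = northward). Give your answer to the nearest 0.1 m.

ΔN = 436.3 m

The local north axis is (−sin φ cos λ, −sin φ sin λ, cos φ), giving ΔN = -105.210 + 47.005 + 494.505 = 436.30 m.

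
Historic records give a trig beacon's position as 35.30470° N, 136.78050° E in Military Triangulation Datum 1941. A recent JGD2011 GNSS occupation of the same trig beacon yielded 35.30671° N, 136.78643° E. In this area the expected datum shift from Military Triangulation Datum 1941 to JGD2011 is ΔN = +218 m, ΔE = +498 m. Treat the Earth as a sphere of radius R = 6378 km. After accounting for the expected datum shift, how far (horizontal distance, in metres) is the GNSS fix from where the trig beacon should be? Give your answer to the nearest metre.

41 m

Observed coordinate differences: Δφ = +0.00201°, Δλ = +0.00593°.
Converting to metres (1° lat = 111317 m, cos φ = 0.816090): observed ΔN = 223.7 m, observed ΔE = 538.7 m.
Subtracting the expected shift leaves a residual of 223.7 − (218) = 5.7 m north and 538.7 − (498) = 40.7 m east.
Residual distance = √(5.7² + 40.7²) = 41.1 m.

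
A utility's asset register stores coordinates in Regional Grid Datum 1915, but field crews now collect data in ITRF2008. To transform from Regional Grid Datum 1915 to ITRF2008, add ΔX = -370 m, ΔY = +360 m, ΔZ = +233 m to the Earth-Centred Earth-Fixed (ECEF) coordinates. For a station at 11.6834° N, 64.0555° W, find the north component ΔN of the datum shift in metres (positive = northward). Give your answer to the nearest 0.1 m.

ΔN = 326.5 m

The local north axis is (−sin φ cos λ, −sin φ sin λ, cos φ), giving ΔN = 32.780 + 65.554 + 228.173 = 326.51 m.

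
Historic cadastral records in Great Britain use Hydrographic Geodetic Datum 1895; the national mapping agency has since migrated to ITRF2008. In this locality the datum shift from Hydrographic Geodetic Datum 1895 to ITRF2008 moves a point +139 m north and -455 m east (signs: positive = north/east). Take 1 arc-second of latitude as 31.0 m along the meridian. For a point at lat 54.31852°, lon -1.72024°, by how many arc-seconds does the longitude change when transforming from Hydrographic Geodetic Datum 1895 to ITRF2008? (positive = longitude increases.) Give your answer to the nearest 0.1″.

Δλ = -25.2″

At latitude 54.31852°, cos φ = 0.583279.
1″ of longitude at this latitude = 31.00 × cos φ = 18.0816 m, so Δλ = -455.0 / 18.0816 = -25.164″.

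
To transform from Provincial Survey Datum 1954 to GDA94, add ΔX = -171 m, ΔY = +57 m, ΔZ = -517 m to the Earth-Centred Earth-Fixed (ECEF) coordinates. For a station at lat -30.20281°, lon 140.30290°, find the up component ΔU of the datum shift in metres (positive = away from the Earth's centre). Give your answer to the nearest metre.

ΔU = 405 m

The local up (radial) axis is (cos φ cos λ, cos φ sin λ, sin φ), giving ΔU = 113.712 + 31.465 + 260.083 = 405.26 m.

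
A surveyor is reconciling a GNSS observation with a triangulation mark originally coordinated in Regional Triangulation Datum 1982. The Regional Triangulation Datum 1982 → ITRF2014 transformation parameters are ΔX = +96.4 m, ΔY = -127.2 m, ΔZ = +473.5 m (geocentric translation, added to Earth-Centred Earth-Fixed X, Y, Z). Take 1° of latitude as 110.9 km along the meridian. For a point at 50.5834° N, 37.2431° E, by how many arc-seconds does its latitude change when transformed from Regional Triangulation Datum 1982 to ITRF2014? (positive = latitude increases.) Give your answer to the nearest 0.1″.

sin φ = 0.772550, cos φ = 0.634954, sin λ = 0.605198, cos λ = 0.796075.
North component: ΔN = −sin φ cos λ·ΔX − sin φ sin λ·ΔY + cos φ·ΔZ = −(0.772550)(0.796075)(96.4) − (0.772550)(0.605198)(-127.2) + (0.634954)(473.5) = 300.84 m.
1° of latitude spans 110900 m, so Δφ = 300.84 / 110900 × 3600 = 9.766″.

Δφ = 9.8″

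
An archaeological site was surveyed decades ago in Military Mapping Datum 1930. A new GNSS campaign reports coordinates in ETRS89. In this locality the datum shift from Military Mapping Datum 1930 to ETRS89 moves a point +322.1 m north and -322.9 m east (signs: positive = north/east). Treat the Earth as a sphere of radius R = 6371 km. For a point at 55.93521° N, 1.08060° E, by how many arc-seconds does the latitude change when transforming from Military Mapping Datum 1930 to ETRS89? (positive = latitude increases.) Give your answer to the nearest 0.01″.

On a sphere of radius R, 1 rad of latitude = R, so Δφ = ΔN / R = 322.1 / 6371000 = 5.0557e-05 rad = 10.428″.

Δφ = 10.43″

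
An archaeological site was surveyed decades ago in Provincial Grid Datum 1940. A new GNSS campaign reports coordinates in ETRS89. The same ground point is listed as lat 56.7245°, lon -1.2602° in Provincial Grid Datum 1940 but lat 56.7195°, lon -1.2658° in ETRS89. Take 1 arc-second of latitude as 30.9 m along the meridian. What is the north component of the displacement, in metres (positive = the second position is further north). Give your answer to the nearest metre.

Δφ = 56.7195° − 56.7245° = -0.0050°; Δλ = -1.2658° − -1.2602° = -0.0056°.
1° of latitude = 3600 × 30.90 = 111240 m.
ΔN = Δφ × 111240 = -556.2 m; ΔE = Δλ × 111240 × cos(56.7245°) = -0.0056 × 111240 × 0.548665 = -341.8 m.

ΔN = -556 m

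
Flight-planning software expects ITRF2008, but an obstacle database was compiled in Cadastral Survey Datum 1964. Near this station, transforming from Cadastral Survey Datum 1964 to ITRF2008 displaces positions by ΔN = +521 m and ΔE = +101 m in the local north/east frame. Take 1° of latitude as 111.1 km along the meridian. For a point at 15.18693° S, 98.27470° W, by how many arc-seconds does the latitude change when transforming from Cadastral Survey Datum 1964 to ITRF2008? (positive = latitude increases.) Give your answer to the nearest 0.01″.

Δφ = 16.88″

1° of latitude = 111.1 km, so Δφ = 521.0 / 111100 = 0.0046895° = 16.882″.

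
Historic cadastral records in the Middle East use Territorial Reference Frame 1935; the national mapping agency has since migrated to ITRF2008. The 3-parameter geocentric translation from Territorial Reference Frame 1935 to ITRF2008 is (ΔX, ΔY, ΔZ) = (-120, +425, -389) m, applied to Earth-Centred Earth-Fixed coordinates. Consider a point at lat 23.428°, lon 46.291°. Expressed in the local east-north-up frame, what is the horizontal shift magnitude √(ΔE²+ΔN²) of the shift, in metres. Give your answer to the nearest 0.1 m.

The local east axis at (φ, λ) is (−sin λ, cos λ, 0), so ΔE = −sin(46.291°)·(-120) + cos(46.291°)·425 = 380.42 m.
The local north axis is (−sin φ cos λ, −sin φ sin λ, cos φ), giving ΔN = 32.968 − 122.148 − 356.931 = -446.11 m.
Horizontal magnitude = √(ΔE² + ΔN²) = √(380.42² + (-446.11)²) = 586.29 m.

586.3 m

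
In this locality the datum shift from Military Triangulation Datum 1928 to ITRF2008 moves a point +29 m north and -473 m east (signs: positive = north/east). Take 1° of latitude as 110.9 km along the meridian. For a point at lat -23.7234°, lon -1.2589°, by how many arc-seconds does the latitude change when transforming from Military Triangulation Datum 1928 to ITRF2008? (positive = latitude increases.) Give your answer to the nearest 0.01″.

Δφ = 0.94″

1° of latitude = 110.9 km, so Δφ = 29.0 / 110900 = 0.0002615° = 0.941″.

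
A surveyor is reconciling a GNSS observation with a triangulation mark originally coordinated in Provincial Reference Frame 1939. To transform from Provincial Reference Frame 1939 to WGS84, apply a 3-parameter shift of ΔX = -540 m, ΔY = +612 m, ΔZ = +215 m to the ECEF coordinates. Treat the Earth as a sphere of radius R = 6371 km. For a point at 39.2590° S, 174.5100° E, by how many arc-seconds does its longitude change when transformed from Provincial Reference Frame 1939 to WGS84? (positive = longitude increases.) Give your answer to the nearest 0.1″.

sin φ = -0.632827, cos φ = 0.774293, sin λ = 0.095672, cos λ = -0.995413.
East component: ΔE = −sin λ·ΔX + cos λ·ΔY = −(0.095672)(-540) + (-0.995413)(612) = -557.53 m.
1° of latitude spans πR/180 = 111195 m; at latitude φ, 1° of longitude spans that × cos φ = 86097.5 m, so Δλ = -557.53 / 86097.5 × 3600 = -23.312″.

Δλ = -23.3″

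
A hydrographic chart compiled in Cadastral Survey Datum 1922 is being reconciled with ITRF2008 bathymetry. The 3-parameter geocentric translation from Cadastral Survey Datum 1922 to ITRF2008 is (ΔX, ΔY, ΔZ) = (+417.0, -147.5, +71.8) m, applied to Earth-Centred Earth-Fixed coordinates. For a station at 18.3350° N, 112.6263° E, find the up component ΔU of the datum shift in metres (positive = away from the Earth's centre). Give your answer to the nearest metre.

ΔU = -259 m

At φ = 18.3350°, λ = 112.6263°: sin φ = 0.314572, cos φ = 0.949233, sin λ = 0.923034, cos λ = -0.384719.
ΔU = cos φ cos λ·ΔX + cos φ sin λ·ΔY + sin φ·ΔZ = (0.949233)(-0.384719)(417.0) + (0.949233)(0.923034)(-147.5) + (0.314572)(71.8) = -258.93 m.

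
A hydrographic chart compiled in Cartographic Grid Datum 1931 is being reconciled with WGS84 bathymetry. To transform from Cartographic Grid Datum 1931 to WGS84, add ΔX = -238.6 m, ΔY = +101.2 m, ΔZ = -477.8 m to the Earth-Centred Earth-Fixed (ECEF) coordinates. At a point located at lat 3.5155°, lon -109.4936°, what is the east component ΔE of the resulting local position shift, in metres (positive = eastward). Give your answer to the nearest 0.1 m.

ΔE = -258.7 m

At φ = 3.5155°, λ = -109.4936°: sin φ = 0.061319, cos φ = 0.998118, sin λ = -0.942679, cos λ = -0.333702.
ΔE = −sin λ·ΔX + cos λ·ΔY = −(-0.942679)·(-238.6) + (-0.333702)·(101.2) = -258.69 m.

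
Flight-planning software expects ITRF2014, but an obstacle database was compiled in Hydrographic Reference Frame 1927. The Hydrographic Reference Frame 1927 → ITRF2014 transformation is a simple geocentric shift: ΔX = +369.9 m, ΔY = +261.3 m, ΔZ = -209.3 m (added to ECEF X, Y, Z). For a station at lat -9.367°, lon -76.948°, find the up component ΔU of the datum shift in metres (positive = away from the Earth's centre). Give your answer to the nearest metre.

The local up (radial) axis is (cos φ cos λ, cos φ sin λ, sin φ), giving ΔU = 82.423 − 251.155 + 34.065 = -134.67 m.

ΔU = -135 m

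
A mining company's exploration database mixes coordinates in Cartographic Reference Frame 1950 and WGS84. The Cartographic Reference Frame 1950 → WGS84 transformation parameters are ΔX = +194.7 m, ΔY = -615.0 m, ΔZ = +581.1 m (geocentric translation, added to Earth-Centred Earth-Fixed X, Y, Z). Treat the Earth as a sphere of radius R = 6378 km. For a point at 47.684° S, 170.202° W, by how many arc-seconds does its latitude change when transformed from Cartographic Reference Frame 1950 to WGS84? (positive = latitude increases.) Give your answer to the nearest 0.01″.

Δφ = 10.57″

sin φ = -0.739443, cos φ = 0.673219, sin λ = -0.170175, cos λ = -0.985414.
North component: ΔN = −sin φ cos λ·ΔX − sin φ sin λ·ΔY + cos φ·ΔZ = −(-0.739443)(-0.985414)(194.7) − (-0.739443)(-0.170175)(-615.0) + (0.673219)(581.1) = 326.73 m.
1° of latitude spans πR/180 = 111317 m, so Δφ = 326.73 / 111317 × 3600 = 10.566″.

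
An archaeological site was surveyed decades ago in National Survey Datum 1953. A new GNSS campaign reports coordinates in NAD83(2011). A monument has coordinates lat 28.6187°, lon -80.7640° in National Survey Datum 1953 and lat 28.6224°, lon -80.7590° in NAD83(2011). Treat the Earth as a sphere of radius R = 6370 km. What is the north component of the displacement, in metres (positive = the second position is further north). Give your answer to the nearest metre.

ΔN = 411 m

Δφ = 28.6224° − 28.6187° = +0.0037°; Δλ = -80.7590° − -80.7640° = +0.0050°.
1° along a meridian = πR/180 = 111177 m.
ΔN = Δφ × 111177 = 411.4 m; ΔE = Δλ × 111177 × cos(28.6187°) = +0.0050 × 111177 × 0.877827 = 488.0 m.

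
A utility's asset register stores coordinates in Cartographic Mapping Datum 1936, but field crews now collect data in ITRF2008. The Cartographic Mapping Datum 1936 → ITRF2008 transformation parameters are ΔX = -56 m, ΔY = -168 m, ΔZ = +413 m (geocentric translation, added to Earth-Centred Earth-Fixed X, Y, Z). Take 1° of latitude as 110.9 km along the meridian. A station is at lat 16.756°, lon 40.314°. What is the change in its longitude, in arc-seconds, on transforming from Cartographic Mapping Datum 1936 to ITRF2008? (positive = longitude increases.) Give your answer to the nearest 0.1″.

sin φ = 0.288297, cos φ = 0.957541, sin λ = 0.646976, cos λ = 0.762510.
East component: ΔE = −sin λ·ΔX + cos λ·ΔY = −(0.646976)(-56) + (0.762510)(-168) = -91.87 m.
1° of latitude spans 110900 m; at latitude φ, 1° of longitude spans that × cos φ = 106191.3 m, so Δλ = -91.87 / 106191.3 × 3600 = -3.115″.

Δλ = -3.1″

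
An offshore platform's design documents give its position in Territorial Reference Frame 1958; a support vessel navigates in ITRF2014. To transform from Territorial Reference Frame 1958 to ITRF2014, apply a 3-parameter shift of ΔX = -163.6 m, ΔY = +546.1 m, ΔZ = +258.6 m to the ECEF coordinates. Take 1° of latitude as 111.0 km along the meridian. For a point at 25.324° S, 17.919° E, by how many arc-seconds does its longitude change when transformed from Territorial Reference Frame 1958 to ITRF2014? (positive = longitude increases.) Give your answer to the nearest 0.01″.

sin φ = -0.427737, cos φ = 0.903903, sin λ = 0.307672, cos λ = 0.951492.
East component: ΔE = −sin λ·ΔX + cos λ·ΔY = −(0.307672)(-163.6) + (0.951492)(546.1) = 569.95 m.
1° of latitude spans 111000 m; at latitude φ, 1° of longitude spans that × cos φ = 100333.3 m, so Δλ = 569.95 / 100333.3 × 3600 = 20.450″.

Δλ = 20.45″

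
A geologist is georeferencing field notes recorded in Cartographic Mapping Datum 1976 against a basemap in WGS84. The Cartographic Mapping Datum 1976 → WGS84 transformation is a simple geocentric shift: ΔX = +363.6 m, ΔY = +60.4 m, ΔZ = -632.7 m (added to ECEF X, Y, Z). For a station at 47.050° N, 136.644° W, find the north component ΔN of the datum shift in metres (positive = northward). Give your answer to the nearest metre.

The local north axis is (−sin φ cos λ, −sin φ sin λ, cos φ), giving ΔN = 193.508 + 30.351 − 431.096 = -207.24 m.

ΔN = -207 m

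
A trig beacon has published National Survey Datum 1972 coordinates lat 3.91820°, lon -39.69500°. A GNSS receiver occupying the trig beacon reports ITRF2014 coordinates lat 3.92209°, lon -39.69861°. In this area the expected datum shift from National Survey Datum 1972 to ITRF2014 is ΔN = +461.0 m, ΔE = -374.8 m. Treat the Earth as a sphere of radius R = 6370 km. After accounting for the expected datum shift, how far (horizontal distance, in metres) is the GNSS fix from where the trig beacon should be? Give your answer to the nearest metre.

38 m

Observed coordinate differences: Δφ = +0.00389°, Δλ = -0.00361°.
Converting to metres (1° lat = 111177 m, cos φ = 0.997663): observed ΔN = 432.5 m, observed ΔE = -400.4 m.
Subtracting the expected shift leaves a residual of 432.5 − (461.0) = -28.5 m north and -400.4 − (-374.8) = -25.6 m east.
Residual distance = √((-28.5)² + (-25.6)²) = 38.3 m.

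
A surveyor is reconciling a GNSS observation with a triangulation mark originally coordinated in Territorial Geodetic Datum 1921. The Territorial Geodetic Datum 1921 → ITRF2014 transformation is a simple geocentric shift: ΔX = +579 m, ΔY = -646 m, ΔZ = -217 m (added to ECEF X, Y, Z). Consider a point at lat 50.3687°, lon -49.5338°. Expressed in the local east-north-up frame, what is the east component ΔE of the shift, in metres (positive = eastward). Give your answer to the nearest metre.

ΔE = 21 m

At φ = 50.3687°, λ = -49.5338°: sin φ = 0.770165, cos φ = 0.637845, sin λ = -0.760789, cos λ = 0.648999.
ΔE = −sin λ·ΔX + cos λ·ΔY = −(-0.760789)·(579) + (0.648999)·(-646) = 21.24 m.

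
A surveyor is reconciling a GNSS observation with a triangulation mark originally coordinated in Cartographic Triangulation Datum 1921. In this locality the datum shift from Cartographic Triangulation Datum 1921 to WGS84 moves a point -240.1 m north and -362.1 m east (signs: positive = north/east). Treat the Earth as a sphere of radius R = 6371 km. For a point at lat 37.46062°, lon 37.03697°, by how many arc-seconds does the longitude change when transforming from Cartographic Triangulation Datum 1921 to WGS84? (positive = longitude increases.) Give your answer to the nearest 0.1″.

At latitude 37.46062°, cos φ = 0.793772.
One radian of longitude at latitude φ spans R cos φ, so Δλ = ΔE / (R cos φ) = -362.1 / (6371000 × 0.793772) = -7.1602e-05 rad = -14.769″.

Δλ = -14.8″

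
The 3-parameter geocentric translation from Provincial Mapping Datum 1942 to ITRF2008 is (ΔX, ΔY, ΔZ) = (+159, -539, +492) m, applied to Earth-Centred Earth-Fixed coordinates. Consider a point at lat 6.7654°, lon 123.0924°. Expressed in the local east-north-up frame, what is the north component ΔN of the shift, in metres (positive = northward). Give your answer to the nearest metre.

ΔN = 552 m

At φ = 6.7654°, λ = 123.0924°: sin φ = 0.117804, cos φ = 0.993037, sin λ = 0.837791, cos λ = -0.545991.
ΔN = −sin φ cos λ·ΔX − sin φ sin λ·ΔY + cos φ·ΔZ = −(0.117804)(-0.545991)(159) − (0.117804)(0.837791)(-539) + (0.993037)(492) = 552.00 m.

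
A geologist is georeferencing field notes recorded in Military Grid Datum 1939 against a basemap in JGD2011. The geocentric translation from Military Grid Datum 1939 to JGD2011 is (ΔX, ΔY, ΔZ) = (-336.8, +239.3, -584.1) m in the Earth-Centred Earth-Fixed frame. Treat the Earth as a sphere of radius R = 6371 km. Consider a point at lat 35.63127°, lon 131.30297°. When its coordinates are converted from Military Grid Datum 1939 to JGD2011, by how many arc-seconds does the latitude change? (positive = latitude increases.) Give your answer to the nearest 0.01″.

sin φ = 0.582567, cos φ = 0.812783, sin λ = 0.751230, cos λ = -0.660041.
North component: ΔN = −sin φ cos λ·ΔX − sin φ sin λ·ΔY + cos φ·ΔZ = −(0.582567)(-0.660041)(-336.8) − (0.582567)(0.751230)(239.3) + (0.812783)(-584.1) = -708.98 m.
1° of latitude spans πR/180 = 111195 m, so Δφ = -708.98 / 111195 × 3600 = -22.954″.

Δφ = -22.95″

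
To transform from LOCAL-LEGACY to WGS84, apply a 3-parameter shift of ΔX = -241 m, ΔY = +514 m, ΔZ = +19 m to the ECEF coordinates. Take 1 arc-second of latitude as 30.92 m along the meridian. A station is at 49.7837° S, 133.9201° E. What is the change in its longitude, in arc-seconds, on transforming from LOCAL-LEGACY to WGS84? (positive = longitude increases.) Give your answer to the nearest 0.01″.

sin φ = -0.763612, cos φ = 0.645675, sin λ = 0.720308, cos λ = -0.693655.
East component: ΔE = −sin λ·ΔX + cos λ·ΔY = −(0.720308)(-241) + (-0.693655)(514) = -182.94 m.
1° of latitude spans 3600 × 30.92 = 111312 m; at latitude φ, 1° of longitude spans that × cos φ = 71871.4 m, so Δλ = -182.94 / 71871.4 × 3600 = -9.164″.

Δλ = -9.16″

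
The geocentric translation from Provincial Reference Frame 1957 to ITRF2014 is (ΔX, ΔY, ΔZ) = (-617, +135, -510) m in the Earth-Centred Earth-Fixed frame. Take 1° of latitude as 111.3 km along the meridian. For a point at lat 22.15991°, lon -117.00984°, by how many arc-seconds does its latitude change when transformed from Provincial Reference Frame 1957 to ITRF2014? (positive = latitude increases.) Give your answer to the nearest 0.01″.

sin φ = 0.377193, cos φ = 0.926135, sin λ = -0.890929, cos λ = -0.454144.
North component: ΔN = −sin φ cos λ·ΔX − sin φ sin λ·ΔY + cos φ·ΔZ = −(0.377193)(-0.454144)(-617) − (0.377193)(-0.890929)(135) + (0.926135)(-510) = -532.65 m.
1° of latitude spans 111300 m, so Δφ = -532.65 / 111300 × 3600 = -17.229″.

Δφ = -17.23″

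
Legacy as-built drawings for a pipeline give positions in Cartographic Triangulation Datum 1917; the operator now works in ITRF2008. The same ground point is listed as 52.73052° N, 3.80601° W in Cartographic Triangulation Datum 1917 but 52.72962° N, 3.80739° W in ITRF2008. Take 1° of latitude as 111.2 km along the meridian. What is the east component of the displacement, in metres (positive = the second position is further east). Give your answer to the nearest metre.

ΔE = -93 m

Δφ = 52.72962° − 52.73052° = -0.00090°; Δλ = -3.80739° − -3.80601° = -0.00138°.
ΔN = Δφ × 111200 = -100.1 m; ΔE = Δλ × 111200 × cos(52.73052°) = -0.00138 × 111200 × 0.605565 = -92.9 m.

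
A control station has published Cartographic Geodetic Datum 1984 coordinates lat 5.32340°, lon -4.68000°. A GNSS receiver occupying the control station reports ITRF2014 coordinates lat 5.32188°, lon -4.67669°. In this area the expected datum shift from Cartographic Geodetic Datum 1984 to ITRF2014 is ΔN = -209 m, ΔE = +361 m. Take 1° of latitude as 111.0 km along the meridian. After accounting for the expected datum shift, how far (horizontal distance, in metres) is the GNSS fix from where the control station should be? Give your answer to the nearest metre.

41 m

Observed coordinate differences: Δφ = -0.00152°, Δλ = +0.00331°.
Converting to metres (1° lat = 111000 m, cos φ = 0.995687): observed ΔN = -168.7 m, observed ΔE = 365.8 m.
Subtracting the expected shift leaves a residual of -168.7 − (-209) = 40.3 m north and 365.8 − (361) = 4.8 m east.
Residual distance = √(40.3² + 4.8²) = 40.6 m.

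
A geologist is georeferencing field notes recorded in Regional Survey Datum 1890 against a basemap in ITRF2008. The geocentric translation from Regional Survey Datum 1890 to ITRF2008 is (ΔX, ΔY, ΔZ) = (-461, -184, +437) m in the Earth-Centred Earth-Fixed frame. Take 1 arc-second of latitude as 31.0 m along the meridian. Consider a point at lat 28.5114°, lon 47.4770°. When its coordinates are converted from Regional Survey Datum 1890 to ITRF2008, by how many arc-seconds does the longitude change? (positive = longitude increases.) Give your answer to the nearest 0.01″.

sin φ = 0.477334, cos φ = 0.878722, sin λ = 0.737006, cos λ = 0.675886.
East component: ΔE = −sin λ·ΔX + cos λ·ΔY = −(0.737006)(-461) + (0.675886)(-184) = 215.40 m.
1° of latitude spans 3600 × 31.00 = 111600 m; at latitude φ, 1° of longitude spans that × cos φ = 98065.4 m, so Δλ = 215.40 / 98065.4 × 3600 = 7.907″.

Δλ = 7.91″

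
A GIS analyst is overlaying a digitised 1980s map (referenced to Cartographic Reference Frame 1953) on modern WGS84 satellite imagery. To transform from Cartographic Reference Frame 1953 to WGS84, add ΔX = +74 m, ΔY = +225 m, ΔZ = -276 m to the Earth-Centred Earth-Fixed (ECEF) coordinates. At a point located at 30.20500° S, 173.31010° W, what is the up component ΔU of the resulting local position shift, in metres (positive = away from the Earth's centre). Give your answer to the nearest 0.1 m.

The local up (radial) axis is (cos φ cos λ, cos φ sin λ, sin φ), giving ΔU = -63.518 − 22.653 + 138.854 = 52.68 m.

ΔU = 52.7 m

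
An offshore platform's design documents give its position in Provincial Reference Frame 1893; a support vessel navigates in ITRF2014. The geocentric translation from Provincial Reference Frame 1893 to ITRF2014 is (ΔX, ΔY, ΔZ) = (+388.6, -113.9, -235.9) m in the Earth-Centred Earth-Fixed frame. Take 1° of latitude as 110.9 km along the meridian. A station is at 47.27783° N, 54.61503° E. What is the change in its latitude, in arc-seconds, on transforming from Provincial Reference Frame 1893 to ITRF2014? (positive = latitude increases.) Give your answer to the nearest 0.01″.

sin φ = 0.734652, cos φ = 0.678444, sin λ = 0.815280, cos λ = 0.579067.
North component: ΔN = −sin φ cos λ·ΔX − sin φ sin λ·ΔY + cos φ·ΔZ = −(0.734652)(0.579067)(388.6) − (0.734652)(0.815280)(-113.9) + (0.678444)(-235.9) = -257.14 m.
1° of latitude spans 110900 m, so Δφ = -257.14 / 110900 × 3600 = -8.347″.

Δφ = -8.35″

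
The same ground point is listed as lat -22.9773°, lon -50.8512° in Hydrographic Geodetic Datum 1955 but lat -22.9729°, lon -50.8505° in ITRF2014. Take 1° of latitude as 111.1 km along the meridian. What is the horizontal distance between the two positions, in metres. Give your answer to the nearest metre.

Δφ = -22.9729° − -22.9773° = +0.0044°; Δλ = -50.8505° − -50.8512° = +0.0007°.
ΔN = Δφ × 111100 = 488.8 m; ΔE = Δλ × 111100 × cos(-22.9773°) = +0.0007 × 111100 × 0.920660 = 71.6 m.
Distance = √(ΔE² + ΔN²) = √(71.6² + 488.8²) = 494.1 m.

494 m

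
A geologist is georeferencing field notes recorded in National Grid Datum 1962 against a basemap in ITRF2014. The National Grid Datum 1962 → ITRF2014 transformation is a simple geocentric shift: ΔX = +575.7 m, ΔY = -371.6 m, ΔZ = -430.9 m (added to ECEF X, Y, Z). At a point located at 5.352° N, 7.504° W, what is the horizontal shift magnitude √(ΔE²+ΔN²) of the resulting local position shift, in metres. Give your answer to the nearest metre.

568 m

The local east axis at (φ, λ) is (−sin λ, cos λ, 0), so ΔE = −sin(-7.504°)·575.7 + cos(-7.504°)·(-371.6) = -293.23 m.
The local north axis is (−sin φ cos λ, −sin φ sin λ, cos φ), giving ΔN = -53.238 − 4.527 − 429.021 = -486.79 m.
Horizontal magnitude = √(ΔE² + ΔN²) = √((-293.23)² + (-486.79)²) = 568.28 m.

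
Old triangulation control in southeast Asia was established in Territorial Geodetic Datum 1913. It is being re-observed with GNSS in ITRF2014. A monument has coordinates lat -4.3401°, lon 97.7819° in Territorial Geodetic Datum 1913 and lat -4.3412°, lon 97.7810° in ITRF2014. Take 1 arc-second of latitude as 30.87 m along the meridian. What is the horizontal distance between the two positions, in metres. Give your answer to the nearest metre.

158 m

Δφ = -4.3412° − -4.3401° = -0.0011°; Δλ = 97.7810° − 97.7819° = -0.0009°.
1° of latitude = 3600 × 30.87 = 111132 m.
ΔN = Δφ × 111132 = -122.2 m; ΔE = Δλ × 111132 × cos(-4.3401°) = -0.0009 × 111132 × 0.997132 = -99.7 m.
Distance = √(ΔE² + ΔN²) = √((-99.7)² + (-122.2)²) = 157.8 m.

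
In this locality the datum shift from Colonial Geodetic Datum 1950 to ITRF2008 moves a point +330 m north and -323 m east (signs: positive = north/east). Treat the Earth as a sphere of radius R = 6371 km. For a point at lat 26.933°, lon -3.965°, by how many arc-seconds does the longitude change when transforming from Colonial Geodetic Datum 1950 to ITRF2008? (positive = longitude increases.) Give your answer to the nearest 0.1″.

Δλ = -11.7″

At latitude 26.933°, cos φ = 0.891537.
One radian of longitude at latitude φ spans R cos φ, so Δλ = ΔE / (R cos φ) = -323.0 / (6371000 × 0.891537) = -5.6866e-05 rad = -11.730″.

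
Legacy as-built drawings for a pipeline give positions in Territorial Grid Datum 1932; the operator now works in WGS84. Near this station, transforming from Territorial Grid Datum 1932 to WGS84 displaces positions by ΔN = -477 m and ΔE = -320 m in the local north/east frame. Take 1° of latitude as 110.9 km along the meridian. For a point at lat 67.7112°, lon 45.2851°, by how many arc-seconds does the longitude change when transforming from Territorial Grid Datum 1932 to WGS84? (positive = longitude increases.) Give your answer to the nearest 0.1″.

Δλ = -27.4″

At latitude 67.7112°, cos φ = 0.379275.
1° of longitude at this latitude = 110.9 × cos φ = 42.06 km, so Δλ = -320.0 / 42061.6 = -0.0076079° = -27.388″.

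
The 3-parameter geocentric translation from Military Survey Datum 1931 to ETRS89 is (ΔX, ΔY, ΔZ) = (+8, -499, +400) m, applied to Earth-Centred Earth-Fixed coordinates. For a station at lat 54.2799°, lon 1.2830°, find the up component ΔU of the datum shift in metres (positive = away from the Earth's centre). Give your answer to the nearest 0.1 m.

The local up (radial) axis is (cos φ cos λ, cos φ sin λ, sin φ), giving ΔU = 4.669 − 6.523 + 324.752 = 322.90 m.

ΔU = 322.9 m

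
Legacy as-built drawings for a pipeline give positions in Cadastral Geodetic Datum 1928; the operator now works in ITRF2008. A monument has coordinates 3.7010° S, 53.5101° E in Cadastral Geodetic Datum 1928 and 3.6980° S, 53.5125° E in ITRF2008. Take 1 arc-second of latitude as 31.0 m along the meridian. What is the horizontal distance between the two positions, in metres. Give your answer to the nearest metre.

428 m

Δφ = -3.6980° − -3.7010° = +0.0030°; Δλ = 53.5125° − 53.5101° = +0.0024°.
1° of latitude = 3600 × 31.00 = 111600 m.
ΔN = Δφ × 111600 = 334.8 m; ΔE = Δλ × 111600 × cos(-3.7010°) = +0.0024 × 111600 × 0.997914 = 267.3 m.
Distance = √(ΔE² + ΔN²) = √(267.3² + 334.8²) = 428.4 m.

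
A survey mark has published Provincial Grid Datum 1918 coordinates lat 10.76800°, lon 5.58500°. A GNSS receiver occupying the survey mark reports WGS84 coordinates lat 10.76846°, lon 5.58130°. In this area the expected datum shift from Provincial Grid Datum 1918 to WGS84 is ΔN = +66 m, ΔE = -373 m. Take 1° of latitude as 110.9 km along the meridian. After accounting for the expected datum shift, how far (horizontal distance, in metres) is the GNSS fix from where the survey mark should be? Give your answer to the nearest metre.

34 m

Observed coordinate differences: Δφ = +0.00046°, Δλ = -0.00370°.
Converting to metres (1° lat = 110900 m, cos φ = 0.982392): observed ΔN = 51.0 m, observed ΔE = -403.1 m.
Subtracting the expected shift leaves a residual of 51.0 − (66) = -15.0 m north and -403.1 − (-373) = -30.1 m east.
Residual distance = √((-15.0)² + (-30.1)²) = 33.6 m.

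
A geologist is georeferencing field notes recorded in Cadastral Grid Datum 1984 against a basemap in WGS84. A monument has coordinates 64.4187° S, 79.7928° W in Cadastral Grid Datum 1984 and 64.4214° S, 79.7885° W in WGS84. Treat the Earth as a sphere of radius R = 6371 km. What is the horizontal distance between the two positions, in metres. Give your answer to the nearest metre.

364 m

Δφ = -64.4214° − -64.4187° = -0.0027°; Δλ = -79.7885° − -79.7928° = +0.0043°.
1° along a meridian = πR/180 = 111195 m.
ΔN = Δφ × 111195 = -300.2 m; ΔE = Δλ × 111195 × cos(-64.4187°) = +0.0043 × 111195 × 0.431791 = 206.5 m.
Distance = √(ΔE² + ΔN²) = √(206.5² + (-300.2)²) = 364.4 m.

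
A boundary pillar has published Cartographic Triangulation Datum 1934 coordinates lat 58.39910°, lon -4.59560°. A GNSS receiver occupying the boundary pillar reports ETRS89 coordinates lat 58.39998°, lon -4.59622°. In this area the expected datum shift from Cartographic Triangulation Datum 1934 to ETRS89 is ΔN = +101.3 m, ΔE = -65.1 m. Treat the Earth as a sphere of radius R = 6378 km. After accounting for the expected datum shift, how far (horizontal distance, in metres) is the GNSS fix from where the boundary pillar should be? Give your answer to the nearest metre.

Observed coordinate differences: Δφ = +0.00088°, Δλ = -0.00062°.
Converting to metres (1° lat = 111317 m, cos φ = 0.523999): observed ΔN = 98.0 m, observed ΔE = -36.2 m.
Subtracting the expected shift leaves a residual of 98.0 − (101.3) = -3.3 m north and -36.2 − (-65.1) = 28.9 m east.
Residual distance = √((-3.3)² + 28.9²) = 29.1 m.

29 m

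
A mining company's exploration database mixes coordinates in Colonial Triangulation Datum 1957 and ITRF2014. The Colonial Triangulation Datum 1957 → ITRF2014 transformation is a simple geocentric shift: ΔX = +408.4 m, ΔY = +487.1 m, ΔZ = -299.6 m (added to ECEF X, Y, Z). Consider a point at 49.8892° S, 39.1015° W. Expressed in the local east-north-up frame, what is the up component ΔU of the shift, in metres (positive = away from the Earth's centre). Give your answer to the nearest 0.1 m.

The local up (radial) axis is (cos φ cos λ, cos φ sin λ, sin φ), giving ΔU = 204.188 − 197.927 + 229.134 = 235.40 m.

ΔU = 235.4 m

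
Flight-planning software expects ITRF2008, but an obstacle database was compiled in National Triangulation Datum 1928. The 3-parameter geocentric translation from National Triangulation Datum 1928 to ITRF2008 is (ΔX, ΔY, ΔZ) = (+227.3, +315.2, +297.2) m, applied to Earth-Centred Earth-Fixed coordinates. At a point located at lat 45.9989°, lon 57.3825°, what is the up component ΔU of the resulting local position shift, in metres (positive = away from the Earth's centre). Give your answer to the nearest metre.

ΔU = 483 m

The local up (radial) axis is (cos φ cos λ, cos φ sin λ, sin φ), giving ΔU = 85.112 + 184.428 + 213.784 = 483.32 m.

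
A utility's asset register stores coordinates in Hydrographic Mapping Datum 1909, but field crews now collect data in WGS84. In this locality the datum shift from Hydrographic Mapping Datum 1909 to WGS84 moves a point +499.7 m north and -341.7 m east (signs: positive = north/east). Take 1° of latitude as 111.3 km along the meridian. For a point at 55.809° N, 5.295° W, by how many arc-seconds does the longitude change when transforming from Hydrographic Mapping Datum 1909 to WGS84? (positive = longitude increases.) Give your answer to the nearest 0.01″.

Δλ = -19.67″

At latitude 55.809°, cos φ = 0.561953.
1° of longitude at this latitude = 111.3 × cos φ = 62.55 km, so Δλ = -341.7 / 62545.4 = -0.0054632° = -19.668″.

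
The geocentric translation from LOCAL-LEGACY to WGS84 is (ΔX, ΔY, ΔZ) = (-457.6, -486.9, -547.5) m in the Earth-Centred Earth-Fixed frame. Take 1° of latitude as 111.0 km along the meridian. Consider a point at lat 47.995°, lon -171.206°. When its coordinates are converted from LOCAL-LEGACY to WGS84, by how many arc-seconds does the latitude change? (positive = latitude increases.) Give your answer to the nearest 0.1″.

sin φ = 0.743086, cos φ = 0.669195, sin λ = -0.152882, cos λ = -0.988244.
North component: ΔN = −sin φ cos λ·ΔX − sin φ sin λ·ΔY + cos φ·ΔZ = −(0.743086)(-0.988244)(-457.6) − (0.743086)(-0.152882)(-486.9) + (0.669195)(-547.5) = -757.74 m.
1° of latitude spans 111000 m, so Δφ = -757.74 / 111000 × 3600 = -24.575″.

Δφ = -24.6″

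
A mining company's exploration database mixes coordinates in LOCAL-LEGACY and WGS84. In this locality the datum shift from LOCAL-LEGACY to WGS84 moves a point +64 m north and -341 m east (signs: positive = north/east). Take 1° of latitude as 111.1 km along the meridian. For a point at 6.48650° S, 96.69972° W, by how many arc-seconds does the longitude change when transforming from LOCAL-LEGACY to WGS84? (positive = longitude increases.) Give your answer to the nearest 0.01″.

At latitude -6.48650°, cos φ = 0.993599.
1° of longitude at this latitude = 111.1 × cos φ = 110.39 km, so Δλ = -341.0 / 110388.8 = -0.0030891° = -11.121″.

Δλ = -11.12″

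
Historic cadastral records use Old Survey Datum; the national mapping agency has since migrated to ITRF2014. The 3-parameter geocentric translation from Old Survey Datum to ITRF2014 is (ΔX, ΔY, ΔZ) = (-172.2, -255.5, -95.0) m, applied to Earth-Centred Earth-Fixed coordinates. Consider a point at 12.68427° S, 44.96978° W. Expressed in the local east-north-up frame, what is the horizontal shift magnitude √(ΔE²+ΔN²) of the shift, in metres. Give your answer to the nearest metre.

313 m

At φ = -12.68427°, λ = -44.96978°: sin φ = -0.219578, cos φ = 0.975595, sin λ = -0.706734, cos λ = 0.707480.
ΔE = −sin λ·ΔX + cos λ·ΔY = −(-0.706734)·(-172.2) + (0.707480)·(-255.5) = -302.46 m.
ΔN = −sin φ cos λ·ΔX − sin φ sin λ·ΔY + cos φ·ΔZ = −(-0.219578)(0.707480)(-172.2) − (-0.219578)(-0.706734)(-255.5) + (0.975595)(-95.0) = -79.78 m.
Horizontal magnitude = √(ΔE² + ΔN²) = √((-302.46)² + (-79.78)²) = 312.81 m.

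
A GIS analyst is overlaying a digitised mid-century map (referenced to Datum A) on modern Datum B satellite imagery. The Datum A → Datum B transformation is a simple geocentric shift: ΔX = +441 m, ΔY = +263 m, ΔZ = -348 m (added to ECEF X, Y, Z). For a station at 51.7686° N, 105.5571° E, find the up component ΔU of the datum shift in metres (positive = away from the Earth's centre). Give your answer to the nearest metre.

ΔU = -190 m

At φ = 51.7686°, λ = 105.5571°: sin φ = 0.785518, cos φ = 0.618839, sin λ = 0.963364, cos λ = -0.268199.
ΔU = cos φ cos λ·ΔX + cos φ sin λ·ΔY + sin φ·ΔZ = (0.618839)(-0.268199)(441) + (0.618839)(0.963364)(263) + (0.785518)(-348) = -189.76 m.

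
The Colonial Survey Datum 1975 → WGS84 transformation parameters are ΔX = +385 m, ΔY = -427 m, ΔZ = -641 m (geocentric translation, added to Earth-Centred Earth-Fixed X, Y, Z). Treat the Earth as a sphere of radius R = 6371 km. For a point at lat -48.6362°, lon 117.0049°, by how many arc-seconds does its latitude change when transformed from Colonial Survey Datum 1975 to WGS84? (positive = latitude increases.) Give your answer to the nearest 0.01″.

sin φ = -0.750529, cos φ = 0.660838, sin λ = 0.890968, cos λ = -0.454067.
North component: ΔN = −sin φ cos λ·ΔX − sin φ sin λ·ΔY + cos φ·ΔZ = −(-0.750529)(-0.454067)(385) − (-0.750529)(0.890968)(-427) + (0.660838)(-641) = -840.33 m.
1° of latitude spans πR/180 = 111195 m, so Δφ = -840.33 / 111195 × 3600 = -27.206″.

Δφ = -27.21″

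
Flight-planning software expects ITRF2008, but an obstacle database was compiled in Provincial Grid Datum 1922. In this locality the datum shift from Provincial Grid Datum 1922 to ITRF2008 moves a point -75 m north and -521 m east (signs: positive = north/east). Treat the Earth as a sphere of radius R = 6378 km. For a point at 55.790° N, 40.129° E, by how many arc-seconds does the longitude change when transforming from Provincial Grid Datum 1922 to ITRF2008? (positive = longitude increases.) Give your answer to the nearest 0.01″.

Δλ = -29.97″

At latitude 55.790°, cos φ = 0.562228.
One radian of longitude at latitude φ spans R cos φ, so Δλ = ΔE / (R cos φ) = -521.0 / (6378000 × 0.562228) = -1.4529e-04 rad = -29.969″.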